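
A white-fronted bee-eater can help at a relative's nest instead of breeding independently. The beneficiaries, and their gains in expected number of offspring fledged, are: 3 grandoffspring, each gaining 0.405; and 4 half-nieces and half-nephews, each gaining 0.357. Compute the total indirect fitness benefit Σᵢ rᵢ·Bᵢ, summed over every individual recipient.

0.48225

r to a grandoffspring = 0.25 (two parent–offspring links: r = (1/2)^2 = 1/4).
r to a half-niece or half-nephew = 0.125 (half-aunt/uncle↔niece/nephew: one path of length 3: r = (1/2)^3 = 1/8).
Summing one r·B term per recipient: 3·0.25·0.405 + 4·0.125·0.357 = 0.48225.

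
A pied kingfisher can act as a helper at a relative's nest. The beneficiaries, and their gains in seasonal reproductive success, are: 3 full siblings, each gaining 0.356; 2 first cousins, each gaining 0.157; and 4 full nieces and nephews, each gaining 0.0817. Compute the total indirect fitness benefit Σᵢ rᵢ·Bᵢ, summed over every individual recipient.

0.65495

r to a full sibling = 1/2 (full sibs share both parents — two paths of length 2: r = 2·(1/2)^2 = 1/2).
r to a first cousin = 1/8 (first cousins share one grandparent pair — two paths of length 4: r = 2·(1/2)^4 = 1/8).
r to a full niece or nephew = 0.25 (full aunt/uncle↔niece/nephew: two paths of length 3 through the shared grandparent pair: r = 2·(1/2)^3 = 1/4).
Summing one r·B term per recipient: 3·0.5·0.356 + 2·0.125·0.157 + 4·0.25·0.0817 = 0.65495.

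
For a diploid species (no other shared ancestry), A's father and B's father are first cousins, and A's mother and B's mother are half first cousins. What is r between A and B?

0.046875

With two independent routes of shared ancestry, r is the sum of the two contributions.
A and B are related in two ways: second cousins through their fathers (r = 1/32) and half second cousins through their mothers (r = 1/64).
r = 1/32 + 1/64 = 3/64 = 0.046875.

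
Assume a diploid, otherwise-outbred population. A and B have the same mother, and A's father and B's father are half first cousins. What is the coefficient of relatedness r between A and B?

0.265625

With two independent routes of shared ancestry, r is the sum of the two contributions.
A and B are related in two ways: half-sibs through their shared mother (r = 1/4) and half second cousins through their fathers (r = 1/64).
r = 1/4 + 1/64 = 17/64 = 0.265625.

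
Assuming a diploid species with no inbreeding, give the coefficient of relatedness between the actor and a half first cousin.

Each parent–offspring link contributes a factor of 1/2, and independent paths through distinct common ancestors add.
Half first cousins share one grandparent — one path of length 4: r = (1/2)^4 = 1/16.

0.0625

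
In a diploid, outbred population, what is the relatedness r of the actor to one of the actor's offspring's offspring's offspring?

0.125

Each parent–offspring link contributes a factor of 1/2, and independent paths through distinct common ancestors add.
Three parent–offspring links: r = (1/2)^3 = 1/8.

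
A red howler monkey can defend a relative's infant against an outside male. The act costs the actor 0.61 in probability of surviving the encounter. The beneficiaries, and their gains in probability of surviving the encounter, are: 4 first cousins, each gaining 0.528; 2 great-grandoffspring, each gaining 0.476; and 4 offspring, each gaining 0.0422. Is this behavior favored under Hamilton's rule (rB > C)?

Hamilton's rule: the trait is favored when the sum of r·B over every recipient exceeds the actor's cost C.
r to a first cousin = 0.125 (first cousins share one grandparent pair — two paths of length 4: r = 2·(1/2)^4 = 1/8).
r to a great-grandoffspring = 1/8 (three parent–offspring links: r = (1/2)^3 = 1/8).
r to an offspring = 1/2 (one parent–offspring link: r = (1/2)^1 = 1/2).
Summing one r·B term per recipient: 4·0.125·0.528 + 2·0.125·0.476 + 4·0.5·0.0422 = 0.4674.
0.4674 < 0.61: the indirect benefit is less than the cost.

No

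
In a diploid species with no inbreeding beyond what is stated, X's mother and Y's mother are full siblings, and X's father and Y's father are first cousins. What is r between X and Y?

0.15625

Wright's path rule: contributions from independent ancestry routes add.
X and Y are related in two ways: first cousins through their mothers (r = 1/8) and second cousins through their fathers (r = 1/32).
r = 1/8 + 1/32 = 5/32 = 0.15625.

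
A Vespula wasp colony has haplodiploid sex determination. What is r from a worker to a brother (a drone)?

0.25

Her haploid brother carries none of their father's genes and a random half of their mother's genome; that half matches the maternal half of her own genome with probability 1/2: r = 1/2 · 1/2 = 1/4.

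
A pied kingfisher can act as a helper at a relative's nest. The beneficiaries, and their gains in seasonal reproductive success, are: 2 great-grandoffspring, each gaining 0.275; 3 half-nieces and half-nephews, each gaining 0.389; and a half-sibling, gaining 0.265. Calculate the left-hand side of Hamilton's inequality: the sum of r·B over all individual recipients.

r to a great-grandoffspring = 1/8 (three parent–offspring links: r = (1/2)^3 = 1/8).
r to a half-niece or half-nephew = 1/8 (half-aunt/uncle↔niece/nephew: one path of length 3: r = (1/2)^3 = 1/8).
r to a half-sibling = 0.25 (half-sibs share one parent — one path of length 2: r = (1/2)^2 = 1/4).
Summing one r·B term per recipient: 2·0.125·0.275 + 3·0.125·0.389 + 1·0.25·0.265 = 0.280875.

0.280875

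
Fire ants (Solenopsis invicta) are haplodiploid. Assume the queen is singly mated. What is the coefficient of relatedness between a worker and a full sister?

0.75

Haplodiploid full sisters inherit their father's entire haploid genome identically (contributing 1/2) and on average half of their mother's contribution (1/2 · 1/2 = 1/4); r = 1/2 + 1/4 = 3/4.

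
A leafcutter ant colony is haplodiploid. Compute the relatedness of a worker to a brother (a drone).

Her haploid brother carries none of their father's genes and a random half of their mother's genome; that half matches the maternal half of her own genome with probability 1/2: r = 1/2 · 1/2 = 1/4.

0.25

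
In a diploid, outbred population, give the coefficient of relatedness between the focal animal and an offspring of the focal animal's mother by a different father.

Each parent–offspring link contributes a factor of 1/2, and independent paths through distinct common ancestors add.
Half-sibs share one parent — one path of length 2: r = (1/2)^2 = 1/4.

0.25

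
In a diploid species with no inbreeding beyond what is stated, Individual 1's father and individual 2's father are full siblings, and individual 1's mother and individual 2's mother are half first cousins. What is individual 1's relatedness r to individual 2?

Wright's path rule: contributions from independent ancestry routes add.
Individual 1 and individual 2 are related in two ways: first cousins through their fathers (r = 1/8) and half second cousins through their mothers (r = 1/64).
r = 1/8 + 1/64 = 9/64 = 0.140625.

0.140625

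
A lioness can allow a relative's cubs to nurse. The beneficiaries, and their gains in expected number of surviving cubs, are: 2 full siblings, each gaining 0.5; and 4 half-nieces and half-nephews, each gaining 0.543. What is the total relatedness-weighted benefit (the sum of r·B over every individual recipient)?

r to a full sibling = 1/2 (full sibs share both parents — two paths of length 2: r = 2·(1/2)^2 = 1/2).
r to a half-niece or half-nephew = 1/8 (half-aunt/uncle↔niece/nephew: one path of length 3: r = (1/2)^3 = 1/8).
Summing one r·B term per recipient: 2·0.5·0.5 + 4·0.125·0.543 = 0.7715.

0.7715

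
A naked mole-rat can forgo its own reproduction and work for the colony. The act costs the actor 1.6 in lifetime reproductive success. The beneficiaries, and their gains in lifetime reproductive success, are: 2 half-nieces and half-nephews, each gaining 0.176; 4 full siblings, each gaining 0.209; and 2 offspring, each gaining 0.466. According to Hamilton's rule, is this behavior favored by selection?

No

Hamilton's rule: the trait is favored when the sum of r·B over every recipient exceeds the actor's cost C.
r to a half-niece or half-nephew = 0.125 (half-aunt/uncle↔niece/nephew: one path of length 3: r = (1/2)^3 = 1/8).
r to a full sibling = 1/2 (full sibs share both parents — two paths of length 2: r = 2·(1/2)^2 = 1/2).
r to an offspring = 1/2 (one parent–offspring link: r = (1/2)^1 = 1/2).
Summing one r·B term per recipient: 2·0.125·0.176 + 4·0.5·0.209 + 2·0.5·0.466 = 0.928.
0.928 < 1.6: the indirect benefit is less than the cost.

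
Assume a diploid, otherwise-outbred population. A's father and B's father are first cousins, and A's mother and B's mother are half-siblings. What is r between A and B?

Wright's path rule: contributions from independent ancestry routes add.
A and B are related in two ways: second cousins through their fathers (r = 1/32) and half first cousins through their mothers (r = 1/16).
r = 1/32 + 1/16 = 0.09375.

0.09375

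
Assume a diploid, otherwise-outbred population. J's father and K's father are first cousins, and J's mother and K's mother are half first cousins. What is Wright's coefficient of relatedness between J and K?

0.046875

Relatedness sums over independent paths through distinct common ancestors.
J and K are related in two ways: second cousins through their fathers (r = 1/32) and half second cousins through their mothers (r = 1/64).
r = 1/32 + 1/64 = 0.046875.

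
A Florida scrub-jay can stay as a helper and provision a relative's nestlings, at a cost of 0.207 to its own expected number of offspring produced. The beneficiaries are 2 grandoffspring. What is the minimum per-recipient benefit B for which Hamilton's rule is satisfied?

r to a grandoffspring = 0.25 (two parent–offspring links: r = (1/2)^2 = 1/4).
Hamilton's rule with n recipients of equal r: n·r·B > C, so B > C/(n·r) = 0.207/(2·0.25) = 0.414.

0.414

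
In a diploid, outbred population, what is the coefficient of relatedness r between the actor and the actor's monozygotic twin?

1

Each parent–offspring link contributes a factor of 1/2, and independent paths through distinct common ancestors add.
Monozygotic twins share every allele identical by descent: r = 1.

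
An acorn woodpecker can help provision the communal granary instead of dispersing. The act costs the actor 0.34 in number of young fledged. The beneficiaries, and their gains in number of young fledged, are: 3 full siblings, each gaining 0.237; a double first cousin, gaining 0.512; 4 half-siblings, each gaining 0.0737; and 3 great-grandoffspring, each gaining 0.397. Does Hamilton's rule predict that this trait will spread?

Yes

Hamilton's rule: the trait is favored when the sum of r·B over every recipient exceeds the actor's cost C.
r to a full sibling = 1/2 (full sibs share both parents — two paths of length 2: r = 2·(1/2)^2 = 1/2).
r to a double first cousin = 1/4 (double first cousins share both grandparent pairs — four paths of length 4: r = 4·(1/2)^4 = 1/4).
r to a half-sibling = 1/4 (half-sibs share one parent — one path of length 2: r = (1/2)^2 = 1/4).
r to a great-grandoffspring = 0.125 (three parent–offspring links: r = (1/2)^3 = 1/8).
Summing one r·B term per recipient: 3·0.5·0.237 + 1·0.25·0.512 + 4·0.25·0.0737 + 3·0.125·0.397 = 0.706075.
0.706075 > 0.34: the indirect benefit exceeds the cost.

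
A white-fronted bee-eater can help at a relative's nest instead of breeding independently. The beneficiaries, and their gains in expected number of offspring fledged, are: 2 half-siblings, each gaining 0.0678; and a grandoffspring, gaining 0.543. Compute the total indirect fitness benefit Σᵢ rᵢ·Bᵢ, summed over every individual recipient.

0.16965

r to a half-sibling = 1/4 (half-sibs share one parent — one path of length 2: r = (1/2)^2 = 1/4).
r to a grandoffspring = 1/4 (two parent–offspring links: r = (1/2)^2 = 1/4).
Summing one r·B term per recipient: 2·0.25·0.0678 + 1·0.25·0.543 = 0.16965.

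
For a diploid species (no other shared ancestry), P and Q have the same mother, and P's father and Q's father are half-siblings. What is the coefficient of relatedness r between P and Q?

Relatedness sums over independent paths through distinct common ancestors.
P and Q are related in two ways: half-sibs through their shared mother (r = 1/4) and half first cousins through their fathers (r = 1/16).
r = 1/4 + 1/16 = 0.3125.

0.3125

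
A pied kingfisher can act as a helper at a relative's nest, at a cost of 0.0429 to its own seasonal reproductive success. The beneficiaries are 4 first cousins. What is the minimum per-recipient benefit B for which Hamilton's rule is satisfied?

0.0858

r to a first cousin = 0.125 (first cousins share one grandparent pair — two paths of length 4: r = 2·(1/2)^4 = 1/8).
Hamilton's rule with n recipients of equal r: n·r·B > C, so B > C/(n·r) = 0.0429/(4·0.125) = 0.0858.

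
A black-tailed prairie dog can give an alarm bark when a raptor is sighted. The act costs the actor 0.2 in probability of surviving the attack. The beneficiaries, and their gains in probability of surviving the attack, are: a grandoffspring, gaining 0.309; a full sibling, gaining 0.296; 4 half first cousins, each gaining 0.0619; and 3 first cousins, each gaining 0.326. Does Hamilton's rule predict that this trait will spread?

Yes

Hamilton's rule: the trait is favored when the sum of r·B over every recipient exceeds the actor's cost C.
r to a grandoffspring = 1/4 (two parent–offspring links: r = (1/2)^2 = 1/4).
r to a full sibling = 0.5 (full sibs share both parents — two paths of length 2: r = 2·(1/2)^2 = 1/2).
r to a half first cousin = 1/16 (half first cousins share one grandparent — one path of length 4: r = (1/2)^4 = 1/16).
r to a first cousin = 0.125 (first cousins share one grandparent pair — two paths of length 4: r = 2·(1/2)^4 = 1/8).
Summing one r·B term per recipient: 1·0.25·0.309 + 1·0.5·0.296 + 4·0.0625·0.0619 + 3·0.125·0.326 = 0.362975.
0.362975 > 0.2: the indirect benefit exceeds the cost.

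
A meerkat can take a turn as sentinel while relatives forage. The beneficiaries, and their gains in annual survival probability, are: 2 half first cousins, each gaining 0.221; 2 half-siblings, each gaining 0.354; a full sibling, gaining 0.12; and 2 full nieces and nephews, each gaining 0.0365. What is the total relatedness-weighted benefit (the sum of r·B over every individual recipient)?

0.282875

r to a half first cousin = 1/16 (half first cousins share one grandparent — one path of length 4: r = (1/2)^4 = 1/16).
r to a half-sibling = 0.25 (half-sibs share one parent — one path of length 2: r = (1/2)^2 = 1/4).
r to a full sibling = 0.5 (full sibs share both parents — two paths of length 2: r = 2·(1/2)^2 = 1/2).
r to a full niece or nephew = 0.25 (full aunt/uncle↔niece/nephew: two paths of length 3 through the shared grandparent pair: r = 2·(1/2)^3 = 1/4).
Summing one r·B term per recipient: 2·0.0625·0.221 + 2·0.25·0.354 + 1·0.5·0.12 + 2·0.25·0.0365 = 0.282875.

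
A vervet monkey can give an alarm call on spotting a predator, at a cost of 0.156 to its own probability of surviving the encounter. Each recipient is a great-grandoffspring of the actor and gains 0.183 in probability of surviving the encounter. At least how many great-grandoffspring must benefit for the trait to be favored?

7

r to a great-grandoffspring = 0.125 (three parent–offspring links: r = (1/2)^3 = 1/8).
Hamilton's rule: n·r·B > C  ⇒  n > C/(r·B) = 0.156/(0.125·0.183) = 6.82.
The smallest integer exceeding 6.82 is 7.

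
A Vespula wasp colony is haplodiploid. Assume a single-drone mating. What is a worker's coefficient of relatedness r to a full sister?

0.75

Haplodiploid full sisters inherit their father's entire haploid genome identically (contributing 1/2) and on average half of their mother's contribution (1/2 · 1/2 = 1/4); r = 1/2 + 1/4 = 3/4.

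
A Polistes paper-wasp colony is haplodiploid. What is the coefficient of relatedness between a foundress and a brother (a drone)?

0.25

Her haploid brother carries none of their father's genes and a random half of their mother's genome; that half matches the maternal half of her own genome with probability 1/2: r = 1/2 · 1/2 = 1/4.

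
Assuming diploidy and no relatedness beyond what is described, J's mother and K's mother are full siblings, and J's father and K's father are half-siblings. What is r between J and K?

With two independent routes of shared ancestry, r is the sum of the two contributions.
J and K are related in two ways: first cousins through their mothers (r = 1/8) and half first cousins through their fathers (r = 1/16).
r = 1/8 + 1/16 = 3/16 = 0.1875.

0.1875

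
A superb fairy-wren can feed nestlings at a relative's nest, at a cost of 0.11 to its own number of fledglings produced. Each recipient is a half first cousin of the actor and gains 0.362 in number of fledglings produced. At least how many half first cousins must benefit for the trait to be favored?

5

r to a half first cousin = 0.0625 (half first cousins share one grandparent — one path of length 4: r = (1/2)^4 = 1/16).
Hamilton's rule: n·r·B > C  ⇒  n > C/(r·B) = 0.11/(0.0625·0.362) = 4.862.
The smallest integer exceeding 4.862 is 5.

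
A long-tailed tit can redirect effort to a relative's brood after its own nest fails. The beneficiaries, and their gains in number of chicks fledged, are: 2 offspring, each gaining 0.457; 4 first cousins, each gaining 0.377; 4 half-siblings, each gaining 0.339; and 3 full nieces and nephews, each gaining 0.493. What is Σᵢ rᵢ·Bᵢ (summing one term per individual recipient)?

r to an offspring = 0.5 (one parent–offspring link: r = (1/2)^1 = 1/2).
r to a first cousin = 1/8 (first cousins share one grandparent pair — two paths of length 4: r = 2·(1/2)^4 = 1/8).
r to a half-sibling = 1/4 (half-sibs share one parent — one path of length 2: r = (1/2)^2 = 1/4).
r to a full niece or nephew = 1/4 (full aunt/uncle↔niece/nephew: two paths of length 3 through the shared grandparent pair: r = 2·(1/2)^3 = 1/4).
Summing one r·B term per recipient: 2·0.5·0.457 + 4·0.125·0.377 + 4·0.25·0.339 + 3·0.25·0.493 = 1.35425.

1.35425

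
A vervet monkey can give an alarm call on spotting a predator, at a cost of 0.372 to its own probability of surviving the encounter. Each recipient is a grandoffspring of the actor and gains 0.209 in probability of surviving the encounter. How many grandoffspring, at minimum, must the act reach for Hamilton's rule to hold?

r to a grandoffspring = 1/4 (two parent–offspring links: r = (1/2)^2 = 1/4).
Hamilton's rule: n·r·B > C  ⇒  n > C/(r·B) = 0.372/(0.25·0.209) = 7.12.
The smallest integer exceeding 7.12 is 8.

8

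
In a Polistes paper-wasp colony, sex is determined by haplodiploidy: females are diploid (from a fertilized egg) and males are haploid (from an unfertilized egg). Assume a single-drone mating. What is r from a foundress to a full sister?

Haplodiploid full sisters inherit their father's entire haploid genome identically (contributing 1/2) and on average half of their mother's contribution (1/2 · 1/2 = 1/4); r = 1/2 + 1/4 = 3/4.

0.75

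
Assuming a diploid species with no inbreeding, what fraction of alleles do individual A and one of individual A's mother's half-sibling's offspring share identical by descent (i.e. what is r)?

0.0625

Each parent–offspring link contributes a factor of 1/2, and independent paths through distinct common ancestors add.
Half first cousins share one grandparent — one path of length 4: r = (1/2)^4 = 1/16.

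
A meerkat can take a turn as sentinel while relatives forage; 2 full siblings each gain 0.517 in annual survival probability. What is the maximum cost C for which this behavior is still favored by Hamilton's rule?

0.517

r to a full sibling = 1/2 (full sibs share both parents — two paths of length 2: r = 2·(1/2)^2 = 1/2).
Hamilton's rule: n·r·B > C, so the trait is favored while C < n·r·B = 2·0.5·0.517 = 0.517.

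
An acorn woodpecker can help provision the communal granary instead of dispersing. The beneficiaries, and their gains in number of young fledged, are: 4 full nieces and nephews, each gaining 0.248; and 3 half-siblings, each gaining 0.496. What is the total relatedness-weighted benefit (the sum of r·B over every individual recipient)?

r to a full niece or nephew = 0.25 (full aunt/uncle↔niece/nephew: two paths of length 3 through the shared grandparent pair: r = 2·(1/2)^3 = 1/4).
r to a half-sibling = 1/4 (half-sibs share one parent — one path of length 2: r = (1/2)^2 = 1/4).
Summing one r·B term per recipient: 4·0.25·0.248 + 3·0.25·0.496 = 0.62.

0.62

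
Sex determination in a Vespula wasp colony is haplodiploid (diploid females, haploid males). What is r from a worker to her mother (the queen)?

One meiotic link between diploid queen and diploid daughter: r = 1/2.

0.5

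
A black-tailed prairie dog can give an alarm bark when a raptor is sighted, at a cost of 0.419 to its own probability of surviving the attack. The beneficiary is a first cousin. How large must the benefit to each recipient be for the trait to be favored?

r to a first cousin = 1/8 (first cousins share one grandparent pair — two paths of length 4: r = 2·(1/2)^4 = 1/8).
Hamilton's rule with n recipients of equal r: n·r·B > C, so B > C/(n·r) = 0.419/(1·0.125) = 3.352.

3.352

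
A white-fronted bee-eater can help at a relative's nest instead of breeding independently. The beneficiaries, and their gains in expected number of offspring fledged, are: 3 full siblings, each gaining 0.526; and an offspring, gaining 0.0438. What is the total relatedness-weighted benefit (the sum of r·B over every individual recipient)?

r to a full sibling = 0.5 (full sibs share both parents — two paths of length 2: r = 2·(1/2)^2 = 1/2).
r to an offspring = 1/2 (one parent–offspring link: r = (1/2)^1 = 1/2).
Summing one r·B term per recipient: 3·0.5·0.526 + 1·0.5·0.0438 = 0.8109.

0.8109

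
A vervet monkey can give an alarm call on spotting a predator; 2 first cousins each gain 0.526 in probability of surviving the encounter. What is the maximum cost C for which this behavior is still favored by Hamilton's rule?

0.1315

r to a first cousin = 1/8 (first cousins share one grandparent pair — two paths of length 4: r = 2·(1/2)^4 = 1/8).
Hamilton's rule: n·r·B > C, so the trait is favored while C < n·r·B = 2·0.125·0.526 = 0.1315.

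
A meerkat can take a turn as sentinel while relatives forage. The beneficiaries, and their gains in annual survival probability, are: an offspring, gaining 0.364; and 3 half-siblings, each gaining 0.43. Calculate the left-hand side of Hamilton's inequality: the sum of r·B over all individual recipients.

0.5045

r to an offspring = 0.5 (one parent–offspring link: r = (1/2)^1 = 1/2).
r to a half-sibling = 1/4 (half-sibs share one parent — one path of length 2: r = (1/2)^2 = 1/4).
Summing one r·B term per recipient: 1·0.5·0.364 + 3·0.25·0.43 = 0.5045.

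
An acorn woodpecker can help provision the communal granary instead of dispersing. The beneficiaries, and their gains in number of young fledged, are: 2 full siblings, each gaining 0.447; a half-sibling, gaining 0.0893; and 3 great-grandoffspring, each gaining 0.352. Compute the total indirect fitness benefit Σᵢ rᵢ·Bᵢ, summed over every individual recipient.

r to a full sibling = 1/2 (full sibs share both parents — two paths of length 2: r = 2·(1/2)^2 = 1/2).
r to a half-sibling = 1/4 (half-sibs share one parent — one path of length 2: r = (1/2)^2 = 1/4).
r to a great-grandoffspring = 0.125 (three parent–offspring links: r = (1/2)^3 = 1/8).
Summing one r·B term per recipient: 2·0.5·0.447 + 1·0.25·0.0893 + 3·0.125·0.352 = 0.601325.

0.601325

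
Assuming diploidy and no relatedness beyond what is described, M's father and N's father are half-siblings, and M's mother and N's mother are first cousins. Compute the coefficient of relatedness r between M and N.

Independent pedigree routes through distinct common ancestors add.
M and N are related in two ways: half first cousins through their fathers (r = 1/16) and second cousins through their mothers (r = 1/32).
r = 1/16 + 1/32 = 0.09375.

0.09375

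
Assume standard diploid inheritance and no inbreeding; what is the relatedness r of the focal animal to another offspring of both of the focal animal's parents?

Each parent–offspring link contributes a factor of 1/2, and independent paths through distinct common ancestors add.
Full sibs share both parents — two paths of length 2: r = 2·(1/2)^2 = 1/2.

0.5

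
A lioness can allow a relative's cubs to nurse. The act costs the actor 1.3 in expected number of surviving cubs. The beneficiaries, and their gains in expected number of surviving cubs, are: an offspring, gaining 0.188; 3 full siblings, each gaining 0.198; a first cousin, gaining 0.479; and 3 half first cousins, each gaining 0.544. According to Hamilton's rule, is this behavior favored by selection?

No

Hamilton's rule: the trait is favored when the sum of r·B over every recipient exceeds the actor's cost C.
r to an offspring = 1/2 (one parent–offspring link: r = (1/2)^1 = 1/2).
r to a full sibling = 1/2 (full sibs share both parents — two paths of length 2: r = 2·(1/2)^2 = 1/2).
r to a first cousin = 0.125 (first cousins share one grandparent pair — two paths of length 4: r = 2·(1/2)^4 = 1/8).
r to a half first cousin = 1/16 (half first cousins share one grandparent — one path of length 4: r = (1/2)^4 = 1/16).
Summing one r·B term per recipient: 1·0.5·0.188 + 3·0.5·0.198 + 1·0.125·0.479 + 3·0.0625·0.544 = 0.552875.
0.552875 < 1.3: the indirect benefit is less than the cost.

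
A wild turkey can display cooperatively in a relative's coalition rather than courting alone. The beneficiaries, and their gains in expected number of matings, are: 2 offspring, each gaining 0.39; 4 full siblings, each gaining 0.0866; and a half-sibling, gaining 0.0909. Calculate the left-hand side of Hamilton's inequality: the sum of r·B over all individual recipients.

0.585925

r to an offspring = 1/2 (one parent–offspring link: r = (1/2)^1 = 1/2).
r to a full sibling = 1/2 (full sibs share both parents — two paths of length 2: r = 2·(1/2)^2 = 1/2).
r to a half-sibling = 0.25 (half-sibs share one parent — one path of length 2: r = (1/2)^2 = 1/4).
Summing one r·B term per recipient: 2·0.5·0.39 + 4·0.5·0.0866 + 1·0.25·0.0909 = 0.585925.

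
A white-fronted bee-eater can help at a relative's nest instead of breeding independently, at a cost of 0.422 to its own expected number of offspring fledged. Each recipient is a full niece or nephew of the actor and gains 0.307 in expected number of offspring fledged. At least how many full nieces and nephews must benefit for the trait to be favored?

6

r to a full niece or nephew = 1/4 (full aunt/uncle↔niece/nephew: two paths of length 3 through the shared grandparent pair: r = 2·(1/2)^3 = 1/4).
Hamilton's rule: n·r·B > C  ⇒  n > C/(r·B) = 0.422/(0.25·0.307) = 5.498.
The smallest integer exceeding 5.498 is 6.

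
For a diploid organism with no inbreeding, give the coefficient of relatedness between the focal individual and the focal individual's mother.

Each parent–offspring link contributes a factor of 1/2, and independent paths through distinct common ancestors add.
One parent–offspring link: r = (1/2)^1 = 1/2.

0.5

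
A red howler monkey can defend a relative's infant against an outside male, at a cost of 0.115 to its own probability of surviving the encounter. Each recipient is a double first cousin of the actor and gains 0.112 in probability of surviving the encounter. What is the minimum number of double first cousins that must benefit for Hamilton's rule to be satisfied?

5

r to a double first cousin = 1/4 (double first cousins share both grandparent pairs — four paths of length 4: r = 4·(1/2)^4 = 1/4).
Hamilton's rule: n·r·B > C  ⇒  n > C/(r·B) = 0.115/(0.25·0.112) = 4.107.
The smallest integer exceeding 4.107 is 5.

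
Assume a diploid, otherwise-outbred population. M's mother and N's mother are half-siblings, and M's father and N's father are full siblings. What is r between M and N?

Relatedness sums over independent paths through distinct common ancestors.
M and N are related in two ways: half first cousins through their mothers (r = 1/16) and first cousins through their fathers (r = 1/8).
r = 1/16 + 1/8 = 0.1875.

0.1875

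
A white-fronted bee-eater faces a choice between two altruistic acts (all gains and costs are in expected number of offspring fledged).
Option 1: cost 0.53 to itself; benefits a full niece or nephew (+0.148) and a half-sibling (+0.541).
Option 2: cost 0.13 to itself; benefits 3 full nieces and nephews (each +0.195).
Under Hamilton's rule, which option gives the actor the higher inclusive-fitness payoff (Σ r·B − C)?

Option 1: r to a full niece or nephew = 0.25.
Option 1: r to a half-sibling = 0.25.
Option 1: Σ r·B − C = (1·0.25·0.148 + 1·0.25·0.541) − 0.53 = -0.35775.
Option 2: r to a full niece or nephew = 0.25.
Option 2: Σ r·B − C = (3·0.25·0.195) − 0.13 = 0.01625.
Option 2 has the higher net inclusive-fitness payoff.

Option 2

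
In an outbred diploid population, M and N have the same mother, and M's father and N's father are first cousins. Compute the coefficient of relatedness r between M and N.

Wright's path rule: contributions from independent ancestry routes add.
M and N are related in two ways: half-sibs through their shared mother (r = 1/4) and second cousins through their fathers (r = 1/32).
r = 1/4 + 1/32 = 9/32 = 0.28125.

0.28125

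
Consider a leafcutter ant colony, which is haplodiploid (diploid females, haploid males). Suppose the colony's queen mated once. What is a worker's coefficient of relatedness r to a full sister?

Haplodiploid full sisters inherit their father's entire haploid genome identically (contributing 1/2) and on average half of their mother's contribution (1/2 · 1/2 = 1/4); r = 1/2 + 1/4 = 3/4.

0.75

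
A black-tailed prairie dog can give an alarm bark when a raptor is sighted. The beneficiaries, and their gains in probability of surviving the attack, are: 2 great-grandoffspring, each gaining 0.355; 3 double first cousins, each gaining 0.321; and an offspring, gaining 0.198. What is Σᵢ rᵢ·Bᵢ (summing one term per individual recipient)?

0.4285

r to a great-grandoffspring = 1/8 (three parent–offspring links: r = (1/2)^3 = 1/8).
r to a double first cousin = 1/4 (double first cousins share both grandparent pairs — four paths of length 4: r = 4·(1/2)^4 = 1/4).
r to an offspring = 0.5 (one parent–offspring link: r = (1/2)^1 = 1/2).
Summing one r·B term per recipient: 2·0.125·0.355 + 3·0.25·0.321 + 1·0.5·0.198 = 0.4285.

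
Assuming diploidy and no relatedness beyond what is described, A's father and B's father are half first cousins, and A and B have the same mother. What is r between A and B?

0.265625

Independent pedigree routes through distinct common ancestors add.
A and B are related in two ways: half second cousins through their fathers (r = 1/64) and half-sibs through their shared mother (r = 1/4).
r = 1/64 + 1/4 = 17/64 = 0.265625.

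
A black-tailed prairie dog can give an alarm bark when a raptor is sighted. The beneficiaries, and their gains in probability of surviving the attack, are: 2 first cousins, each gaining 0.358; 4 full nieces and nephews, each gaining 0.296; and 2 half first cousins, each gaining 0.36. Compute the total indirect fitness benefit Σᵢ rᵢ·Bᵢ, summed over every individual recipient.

r to a first cousin = 0.125 (first cousins share one grandparent pair — two paths of length 4: r = 2·(1/2)^4 = 1/8).
r to a full niece or nephew = 1/4 (full aunt/uncle↔niece/nephew: two paths of length 3 through the shared grandparent pair: r = 2·(1/2)^3 = 1/4).
r to a half first cousin = 0.0625 (half first cousins share one grandparent — one path of length 4: r = (1/2)^4 = 1/16).
Summing one r·B term per recipient: 2·0.125·0.358 + 4·0.25·0.296 + 2·0.0625·0.36 = 0.4305.

0.4305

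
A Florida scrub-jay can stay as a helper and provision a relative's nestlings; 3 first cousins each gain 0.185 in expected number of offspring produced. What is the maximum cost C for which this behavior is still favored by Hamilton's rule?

0.069375

r to a first cousin = 0.125 (first cousins share one grandparent pair — two paths of length 4: r = 2·(1/2)^4 = 1/8).
Hamilton's rule: n·r·B > C, so the trait is favored while C < n·r·B = 3·0.125·0.185 = 0.069375.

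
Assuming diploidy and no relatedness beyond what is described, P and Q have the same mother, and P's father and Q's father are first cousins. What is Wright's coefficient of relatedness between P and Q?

Independent pedigree routes through distinct common ancestors add.
P and Q are related in two ways: half-sibs through their shared mother (r = 1/4) and second cousins through their fathers (r = 1/32).
r = 1/4 + 1/32 = 9/32 = 0.28125.

0.28125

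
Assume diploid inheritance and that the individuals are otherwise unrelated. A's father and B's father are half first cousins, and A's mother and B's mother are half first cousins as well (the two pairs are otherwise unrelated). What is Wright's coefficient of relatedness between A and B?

0.03125

Independent pedigree routes through distinct common ancestors add.
A and B are related in two ways: half second cousins through their fathers (r = 1/64) and half second cousins through their mothers (r = 1/64).
r = 1/64 + 1/64 = 1/32 = 0.03125.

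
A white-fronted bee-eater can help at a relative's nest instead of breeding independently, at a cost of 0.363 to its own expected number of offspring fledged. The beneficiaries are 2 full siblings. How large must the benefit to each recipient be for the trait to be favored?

0.363

r to a full sibling = 1/2 (full sibs share both parents — two paths of length 2: r = 2·(1/2)^2 = 1/2).
Hamilton's rule with n recipients of equal r: n·r·B > C, so B > C/(n·r) = 0.363/(2·0.5) = 0.363.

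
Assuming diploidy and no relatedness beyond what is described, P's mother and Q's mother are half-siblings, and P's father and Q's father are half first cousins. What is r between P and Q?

0.078125

Relatedness sums over independent paths through distinct common ancestors.
P and Q are related in two ways: half first cousins through their mothers (r = 1/16) and half second cousins through their fathers (r = 1/64).
r = 1/16 + 1/64 = 5/64 = 0.078125.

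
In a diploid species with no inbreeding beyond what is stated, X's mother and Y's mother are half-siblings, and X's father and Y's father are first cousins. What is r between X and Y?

Wright's path rule: contributions from independent ancestry routes add.
X and Y are related in two ways: half first cousins through their mothers (r = 1/16) and second cousins through their fathers (r = 1/32).
r = 1/16 + 1/32 = 3/32 = 0.09375.

0.09375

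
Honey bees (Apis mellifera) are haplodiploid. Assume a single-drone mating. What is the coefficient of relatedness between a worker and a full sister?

0.75

Haplodiploid full sisters inherit their father's entire haploid genome identically (contributing 1/2) and on average half of their mother's contribution (1/2 · 1/2 = 1/4); r = 1/2 + 1/4 = 3/4.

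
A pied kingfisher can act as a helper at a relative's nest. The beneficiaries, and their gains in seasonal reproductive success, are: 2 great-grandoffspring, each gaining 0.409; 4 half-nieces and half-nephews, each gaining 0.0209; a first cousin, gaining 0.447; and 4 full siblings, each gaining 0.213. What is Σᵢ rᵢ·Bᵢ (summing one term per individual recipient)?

0.594575

r to a great-grandoffspring = 0.125 (three parent–offspring links: r = (1/2)^3 = 1/8).
r to a half-niece or half-nephew = 0.125 (half-aunt/uncle↔niece/nephew: one path of length 3: r = (1/2)^3 = 1/8).
r to a first cousin = 1/8 (first cousins share one grandparent pair — two paths of length 4: r = 2·(1/2)^4 = 1/8).
r to a full sibling = 1/2 (full sibs share both parents — two paths of length 2: r = 2·(1/2)^2 = 1/2).
Summing one r·B term per recipient: 2·0.125·0.409 + 4·0.125·0.0209 + 1·0.125·0.447 + 4·0.5·0.213 = 0.594575.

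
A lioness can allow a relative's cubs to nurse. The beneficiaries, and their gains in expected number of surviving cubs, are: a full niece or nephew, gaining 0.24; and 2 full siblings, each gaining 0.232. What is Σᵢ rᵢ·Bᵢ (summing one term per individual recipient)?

r to a full niece or nephew = 0.25 (full aunt/uncle↔niece/nephew: two paths of length 3 through the shared grandparent pair: r = 2·(1/2)^3 = 1/4).
r to a full sibling = 0.5 (full sibs share both parents — two paths of length 2: r = 2·(1/2)^2 = 1/2).
Summing one r·B term per recipient: 1·0.25·0.24 + 2·0.5·0.232 = 0.292.

0.292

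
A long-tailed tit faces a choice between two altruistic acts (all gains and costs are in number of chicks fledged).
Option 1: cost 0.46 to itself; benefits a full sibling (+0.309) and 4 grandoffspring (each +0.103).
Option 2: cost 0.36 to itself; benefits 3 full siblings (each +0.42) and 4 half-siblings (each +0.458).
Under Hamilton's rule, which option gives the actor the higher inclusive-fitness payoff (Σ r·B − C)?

Option 1: r to a full sibling = 0.5.
Option 1: r to a grandoffspring = 0.25.
Option 1: Σ r·B − C = (1·0.5·0.309 + 4·0.25·0.103) − 0.46 = -0.2025.
Option 2: r to a full sibling = 0.5.
Option 2: r to a half-sibling = 0.25.
Option 2: Σ r·B − C = (3·0.5·0.42 + 4·0.25·0.458) − 0.36 = 0.728.
Option 2 has the higher net inclusive-fitness payoff.

Option 2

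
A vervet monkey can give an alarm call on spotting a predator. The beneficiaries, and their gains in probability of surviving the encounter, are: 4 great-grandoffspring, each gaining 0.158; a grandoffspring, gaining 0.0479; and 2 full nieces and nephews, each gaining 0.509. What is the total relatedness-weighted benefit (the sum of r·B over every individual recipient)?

r to a great-grandoffspring = 0.125 (three parent–offspring links: r = (1/2)^3 = 1/8).
r to a grandoffspring = 0.25 (two parent–offspring links: r = (1/2)^2 = 1/4).
r to a full niece or nephew = 0.25 (full aunt/uncle↔niece/nephew: two paths of length 3 through the shared grandparent pair: r = 2·(1/2)^3 = 1/4).
Summing one r·B term per recipient: 4·0.125·0.158 + 1·0.25·0.0479 + 2·0.25·0.509 = 0.345475.

0.345475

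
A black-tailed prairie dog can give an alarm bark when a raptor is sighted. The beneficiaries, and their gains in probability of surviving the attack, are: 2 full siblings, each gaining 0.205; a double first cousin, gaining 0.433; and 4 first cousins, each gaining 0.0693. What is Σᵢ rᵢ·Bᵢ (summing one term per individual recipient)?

0.3479

r to a full sibling = 1/2 (full sibs share both parents — two paths of length 2: r = 2·(1/2)^2 = 1/2).
r to a double first cousin = 1/4 (double first cousins share both grandparent pairs — four paths of length 4: r = 4·(1/2)^4 = 1/4).
r to a first cousin = 1/8 (first cousins share one grandparent pair — two paths of length 4: r = 2·(1/2)^4 = 1/8).
Summing one r·B term per recipient: 2·0.5·0.205 + 1·0.25·0.433 + 4·0.125·0.0693 = 0.3479.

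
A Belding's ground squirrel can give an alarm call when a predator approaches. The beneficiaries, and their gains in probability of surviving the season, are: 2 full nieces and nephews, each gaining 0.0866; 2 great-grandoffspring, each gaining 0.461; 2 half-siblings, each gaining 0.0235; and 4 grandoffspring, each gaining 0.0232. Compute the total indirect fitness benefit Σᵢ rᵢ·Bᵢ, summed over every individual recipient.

r to a full niece or nephew = 1/4 (full aunt/uncle↔niece/nephew: two paths of length 3 through the shared grandparent pair: r = 2·(1/2)^3 = 1/4).
r to a great-grandoffspring = 1/8 (three parent–offspring links: r = (1/2)^3 = 1/8).
r to a half-sibling = 0.25 (half-sibs share one parent — one path of length 2: r = (1/2)^2 = 1/4).
r to a grandoffspring = 0.25 (two parent–offspring links: r = (1/2)^2 = 1/4).
Summing one r·B term per recipient: 2·0.25·0.0866 + 2·0.125·0.461 + 2·0.25·0.0235 + 4·0.25·0.0232 = 0.1935.

0.1935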